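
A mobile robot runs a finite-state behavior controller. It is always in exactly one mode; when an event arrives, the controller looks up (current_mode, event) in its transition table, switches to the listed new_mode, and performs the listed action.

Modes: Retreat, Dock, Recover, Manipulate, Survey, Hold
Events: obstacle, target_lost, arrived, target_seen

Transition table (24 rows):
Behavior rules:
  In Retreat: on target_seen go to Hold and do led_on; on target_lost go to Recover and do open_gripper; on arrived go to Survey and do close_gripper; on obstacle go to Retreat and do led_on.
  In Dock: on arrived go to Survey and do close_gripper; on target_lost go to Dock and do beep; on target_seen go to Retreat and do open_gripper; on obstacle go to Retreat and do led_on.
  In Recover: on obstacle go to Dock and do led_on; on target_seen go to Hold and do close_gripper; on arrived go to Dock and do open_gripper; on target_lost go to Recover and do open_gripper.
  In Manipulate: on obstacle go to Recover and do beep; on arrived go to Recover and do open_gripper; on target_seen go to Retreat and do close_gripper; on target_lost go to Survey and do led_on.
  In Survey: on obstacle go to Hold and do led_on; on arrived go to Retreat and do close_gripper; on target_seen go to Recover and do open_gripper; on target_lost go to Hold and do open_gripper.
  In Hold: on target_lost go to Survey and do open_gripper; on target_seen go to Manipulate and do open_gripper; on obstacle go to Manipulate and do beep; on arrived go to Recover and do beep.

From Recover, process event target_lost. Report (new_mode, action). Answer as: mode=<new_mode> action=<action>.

current mode = Recover; filter table to that mode:
  (Recover, obstacle) → (Dock, led_on)
  (Recover, target_seen) → (Hold, close_gripper)
  (Recover, arrived) → (Dock, open_gripper)
  (Recover, target_lost) → (Recover, open_gripper)  ← event matches
event = target_lost selects (Recover, open_gripper)

mode=Recover action=open_gripper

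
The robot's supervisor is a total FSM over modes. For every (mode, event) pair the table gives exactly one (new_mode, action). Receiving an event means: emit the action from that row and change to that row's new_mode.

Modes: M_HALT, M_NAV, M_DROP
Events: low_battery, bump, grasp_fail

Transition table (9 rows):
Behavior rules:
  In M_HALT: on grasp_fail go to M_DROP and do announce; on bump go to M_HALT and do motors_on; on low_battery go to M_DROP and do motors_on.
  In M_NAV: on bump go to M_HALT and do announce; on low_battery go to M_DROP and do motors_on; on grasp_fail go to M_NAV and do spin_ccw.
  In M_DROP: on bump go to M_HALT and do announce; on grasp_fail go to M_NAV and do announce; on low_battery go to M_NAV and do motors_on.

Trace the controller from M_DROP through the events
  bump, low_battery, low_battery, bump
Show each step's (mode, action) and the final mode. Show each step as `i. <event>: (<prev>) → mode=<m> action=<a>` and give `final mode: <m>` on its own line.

1. bump: (M_DROP) → mode=M_HALT action=announce
2. low_battery: (M_HALT) → mode=M_DROP action=motors_on
3. low_battery: (M_DROP) → mode=M_NAV action=motors_on
4. bump: (M_NAV) → mode=M_HALT action=announce

final mode: M_HALT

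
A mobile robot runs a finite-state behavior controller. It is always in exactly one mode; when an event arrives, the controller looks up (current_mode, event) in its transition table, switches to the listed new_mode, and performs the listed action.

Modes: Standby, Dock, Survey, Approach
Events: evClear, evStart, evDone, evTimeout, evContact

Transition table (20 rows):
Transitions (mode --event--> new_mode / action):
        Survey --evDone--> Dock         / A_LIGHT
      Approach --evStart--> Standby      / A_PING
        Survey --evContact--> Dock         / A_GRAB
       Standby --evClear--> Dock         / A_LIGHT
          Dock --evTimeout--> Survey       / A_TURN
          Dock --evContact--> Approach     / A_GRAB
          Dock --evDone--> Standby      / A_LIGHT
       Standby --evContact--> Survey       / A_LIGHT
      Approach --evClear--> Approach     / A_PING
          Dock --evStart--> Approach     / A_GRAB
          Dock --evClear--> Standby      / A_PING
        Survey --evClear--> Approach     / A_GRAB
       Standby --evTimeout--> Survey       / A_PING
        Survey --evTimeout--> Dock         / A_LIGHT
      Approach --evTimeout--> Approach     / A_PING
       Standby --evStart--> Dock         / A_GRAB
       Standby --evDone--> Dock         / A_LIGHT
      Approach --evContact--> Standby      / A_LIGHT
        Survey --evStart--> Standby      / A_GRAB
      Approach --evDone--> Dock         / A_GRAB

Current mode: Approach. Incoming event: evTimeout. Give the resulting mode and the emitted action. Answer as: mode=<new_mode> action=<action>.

mode=Approach action=A_PING

current mode = Approach; filter table to that mode:
  (Approach, evStart) → (Standby, A_PING)
  (Approach, evClear) → (Approach, A_PING)
  (Approach, evTimeout) → (Approach, A_PING)  ← event matches
  (Approach, evContact) → (Standby, A_LIGHT)
  (Approach, evDone) → (Dock, A_GRAB)
event = evTimeout selects (Approach, A_PING)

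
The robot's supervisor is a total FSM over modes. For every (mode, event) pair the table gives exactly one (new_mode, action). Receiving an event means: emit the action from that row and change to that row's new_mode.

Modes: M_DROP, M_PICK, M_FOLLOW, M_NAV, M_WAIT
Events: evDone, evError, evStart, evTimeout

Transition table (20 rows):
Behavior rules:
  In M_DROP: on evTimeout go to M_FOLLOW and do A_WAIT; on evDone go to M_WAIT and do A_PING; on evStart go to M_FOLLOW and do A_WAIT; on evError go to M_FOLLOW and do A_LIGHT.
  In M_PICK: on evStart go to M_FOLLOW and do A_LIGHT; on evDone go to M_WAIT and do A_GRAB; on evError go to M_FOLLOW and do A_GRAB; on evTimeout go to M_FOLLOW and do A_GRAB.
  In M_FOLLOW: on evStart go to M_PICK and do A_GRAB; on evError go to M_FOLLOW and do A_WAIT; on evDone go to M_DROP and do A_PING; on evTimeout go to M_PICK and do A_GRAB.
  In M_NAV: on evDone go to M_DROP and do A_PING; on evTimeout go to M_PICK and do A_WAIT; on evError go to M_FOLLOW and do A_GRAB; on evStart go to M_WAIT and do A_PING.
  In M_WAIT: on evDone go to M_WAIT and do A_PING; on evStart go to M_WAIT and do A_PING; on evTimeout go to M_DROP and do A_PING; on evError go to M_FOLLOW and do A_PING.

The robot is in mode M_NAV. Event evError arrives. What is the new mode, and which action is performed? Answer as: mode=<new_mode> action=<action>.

current mode = M_NAV; filter table to that mode:
  (M_NAV, evDone) → (M_DROP, A_PING)
  (M_NAV, evTimeout) → (M_PICK, A_WAIT)
  (M_NAV, evError) → (M_FOLLOW, A_GRAB)  ← event matches
  (M_NAV, evStart) → (M_WAIT, A_PING)
event = evError selects (M_FOLLOW, A_GRAB)

mode=M_FOLLOW action=A_GRAB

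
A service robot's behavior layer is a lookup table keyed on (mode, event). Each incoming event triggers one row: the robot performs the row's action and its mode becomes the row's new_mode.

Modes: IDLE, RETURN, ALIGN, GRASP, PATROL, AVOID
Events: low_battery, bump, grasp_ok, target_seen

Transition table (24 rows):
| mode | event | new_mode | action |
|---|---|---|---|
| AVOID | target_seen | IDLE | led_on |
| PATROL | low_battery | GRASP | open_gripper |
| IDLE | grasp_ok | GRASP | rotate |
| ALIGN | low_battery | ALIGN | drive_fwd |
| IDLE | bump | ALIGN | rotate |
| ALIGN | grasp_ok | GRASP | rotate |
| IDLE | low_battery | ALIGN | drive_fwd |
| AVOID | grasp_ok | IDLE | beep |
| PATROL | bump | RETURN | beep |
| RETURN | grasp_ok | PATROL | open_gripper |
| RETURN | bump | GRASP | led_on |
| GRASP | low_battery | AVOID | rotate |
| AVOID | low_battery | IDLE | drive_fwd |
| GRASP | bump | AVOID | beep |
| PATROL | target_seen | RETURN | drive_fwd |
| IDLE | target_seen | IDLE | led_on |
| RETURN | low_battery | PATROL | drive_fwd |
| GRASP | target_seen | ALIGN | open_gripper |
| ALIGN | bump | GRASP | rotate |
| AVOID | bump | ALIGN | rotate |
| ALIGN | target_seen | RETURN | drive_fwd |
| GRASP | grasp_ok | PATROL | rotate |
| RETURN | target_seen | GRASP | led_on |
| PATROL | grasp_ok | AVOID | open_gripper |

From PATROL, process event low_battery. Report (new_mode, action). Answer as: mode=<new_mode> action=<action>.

mode=GRASP action=open_gripper

current mode = PATROL; filter table to that mode:
  (PATROL, low_battery) → (GRASP, open_gripper)  ← event matches
  (PATROL, bump) → (RETURN, beep)
  (PATROL, target_seen) → (RETURN, drive_fwd)
  (PATROL, grasp_ok) → (AVOID, open_gripper)
event = low_battery selects (GRASP, open_gripper)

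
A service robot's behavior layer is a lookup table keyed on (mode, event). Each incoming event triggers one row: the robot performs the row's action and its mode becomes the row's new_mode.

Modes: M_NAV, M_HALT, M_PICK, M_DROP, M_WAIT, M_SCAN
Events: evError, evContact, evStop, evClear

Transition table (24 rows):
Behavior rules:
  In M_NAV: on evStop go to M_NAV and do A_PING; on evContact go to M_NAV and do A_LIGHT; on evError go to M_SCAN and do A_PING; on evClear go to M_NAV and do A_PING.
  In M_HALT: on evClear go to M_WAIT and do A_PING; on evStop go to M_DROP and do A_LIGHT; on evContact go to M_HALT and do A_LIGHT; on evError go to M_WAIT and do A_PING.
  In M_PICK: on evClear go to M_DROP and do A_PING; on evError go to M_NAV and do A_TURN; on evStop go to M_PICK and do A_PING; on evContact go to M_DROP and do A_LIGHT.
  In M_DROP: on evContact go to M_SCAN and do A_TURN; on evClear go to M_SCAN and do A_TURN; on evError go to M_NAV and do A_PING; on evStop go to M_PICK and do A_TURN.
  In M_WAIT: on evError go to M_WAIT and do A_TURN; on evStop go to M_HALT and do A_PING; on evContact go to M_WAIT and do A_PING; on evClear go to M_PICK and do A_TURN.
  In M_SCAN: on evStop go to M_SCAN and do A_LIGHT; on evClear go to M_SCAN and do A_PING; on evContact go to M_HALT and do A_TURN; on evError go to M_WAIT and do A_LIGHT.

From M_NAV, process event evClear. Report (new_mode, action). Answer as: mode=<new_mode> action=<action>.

current mode = M_NAV; filter table to that mode:
  (M_NAV, evStop) → (M_NAV, A_PING)
  (M_NAV, evContact) → (M_NAV, A_LIGHT)
  (M_NAV, evError) → (M_SCAN, A_PING)
  (M_NAV, evClear) → (M_NAV, A_PING)  ← event matches
event = evClear selects (M_NAV, A_PING)

mode=M_NAV action=A_PING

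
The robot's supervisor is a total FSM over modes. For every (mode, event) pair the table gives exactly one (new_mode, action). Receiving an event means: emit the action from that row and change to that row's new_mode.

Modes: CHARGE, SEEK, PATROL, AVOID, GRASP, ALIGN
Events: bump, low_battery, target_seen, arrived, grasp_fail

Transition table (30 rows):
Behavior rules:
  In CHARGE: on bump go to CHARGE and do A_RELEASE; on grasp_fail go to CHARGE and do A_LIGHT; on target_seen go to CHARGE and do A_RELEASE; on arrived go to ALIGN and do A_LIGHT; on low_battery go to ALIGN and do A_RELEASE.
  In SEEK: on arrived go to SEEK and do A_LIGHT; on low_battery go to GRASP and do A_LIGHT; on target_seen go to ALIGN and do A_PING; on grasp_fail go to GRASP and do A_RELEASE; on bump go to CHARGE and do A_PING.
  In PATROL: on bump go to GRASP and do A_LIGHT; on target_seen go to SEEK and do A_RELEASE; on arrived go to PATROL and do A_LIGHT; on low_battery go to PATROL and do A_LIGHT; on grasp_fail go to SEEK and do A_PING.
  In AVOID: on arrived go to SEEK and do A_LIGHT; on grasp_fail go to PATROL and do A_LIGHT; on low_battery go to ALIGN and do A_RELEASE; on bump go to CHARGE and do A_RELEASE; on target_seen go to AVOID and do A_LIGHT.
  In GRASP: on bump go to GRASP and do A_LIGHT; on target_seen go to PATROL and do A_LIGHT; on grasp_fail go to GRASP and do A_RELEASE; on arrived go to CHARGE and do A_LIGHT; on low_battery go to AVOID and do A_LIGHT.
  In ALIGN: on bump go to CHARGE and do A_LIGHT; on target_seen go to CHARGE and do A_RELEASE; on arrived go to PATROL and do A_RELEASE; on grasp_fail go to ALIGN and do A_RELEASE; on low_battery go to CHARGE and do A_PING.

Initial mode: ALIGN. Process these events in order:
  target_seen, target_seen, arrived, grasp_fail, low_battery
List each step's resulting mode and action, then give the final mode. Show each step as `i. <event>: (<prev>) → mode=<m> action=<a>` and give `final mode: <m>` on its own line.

final mode: CHARGE

1. target_seen: (ALIGN) → mode=CHARGE action=A_RELEASE
2. target_seen: (CHARGE) → mode=CHARGE action=A_RELEASE
3. arrived: (CHARGE) → mode=ALIGN action=A_LIGHT
4. grasp_fail: (ALIGN) → mode=ALIGN action=A_RELEASE
5. low_battery: (ALIGN) → mode=CHARGE action=A_PING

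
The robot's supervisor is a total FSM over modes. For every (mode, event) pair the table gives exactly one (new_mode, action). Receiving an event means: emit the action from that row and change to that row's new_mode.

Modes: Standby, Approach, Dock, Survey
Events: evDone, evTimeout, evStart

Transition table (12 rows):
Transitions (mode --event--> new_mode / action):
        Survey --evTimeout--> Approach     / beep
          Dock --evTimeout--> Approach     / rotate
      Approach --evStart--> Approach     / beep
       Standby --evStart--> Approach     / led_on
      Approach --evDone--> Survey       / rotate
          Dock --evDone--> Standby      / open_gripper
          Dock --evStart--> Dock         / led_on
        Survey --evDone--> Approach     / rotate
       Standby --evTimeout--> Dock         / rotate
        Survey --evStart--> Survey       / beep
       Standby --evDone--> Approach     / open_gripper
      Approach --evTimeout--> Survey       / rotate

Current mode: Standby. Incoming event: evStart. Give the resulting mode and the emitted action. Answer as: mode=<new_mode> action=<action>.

current mode = Standby; filter table to that mode:
  (Standby, evStart) → (Approach, led_on)  ← event matches
  (Standby, evTimeout) → (Dock, rotate)
  (Standby, evDone) → (Approach, open_gripper)
event = evStart selects (Approach, led_on)

mode=Approach action=led_on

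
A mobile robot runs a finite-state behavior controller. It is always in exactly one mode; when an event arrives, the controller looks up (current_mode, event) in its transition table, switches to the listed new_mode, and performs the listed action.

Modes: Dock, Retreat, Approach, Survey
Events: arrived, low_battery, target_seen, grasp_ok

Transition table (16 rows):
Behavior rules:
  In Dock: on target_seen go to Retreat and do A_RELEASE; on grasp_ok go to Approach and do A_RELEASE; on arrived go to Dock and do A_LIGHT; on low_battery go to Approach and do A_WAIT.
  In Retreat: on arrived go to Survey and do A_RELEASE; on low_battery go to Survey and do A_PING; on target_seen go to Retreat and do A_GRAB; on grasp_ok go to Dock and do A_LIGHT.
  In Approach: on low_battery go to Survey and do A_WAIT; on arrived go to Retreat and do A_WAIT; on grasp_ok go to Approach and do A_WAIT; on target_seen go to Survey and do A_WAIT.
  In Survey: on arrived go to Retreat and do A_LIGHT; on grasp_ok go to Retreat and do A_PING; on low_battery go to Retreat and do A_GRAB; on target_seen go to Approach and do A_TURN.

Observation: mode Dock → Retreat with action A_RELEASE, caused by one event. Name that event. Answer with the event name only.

try arrived: (Dock, arrived) → (Dock, A_LIGHT)
try low_battery: (Dock, low_battery) → (Approach, A_WAIT)
try target_seen: (Dock, target_seen) → (Retreat, A_RELEASE)  ← matches
try grasp_ok: (Dock, grasp_ok) → (Approach, A_RELEASE)

target_seen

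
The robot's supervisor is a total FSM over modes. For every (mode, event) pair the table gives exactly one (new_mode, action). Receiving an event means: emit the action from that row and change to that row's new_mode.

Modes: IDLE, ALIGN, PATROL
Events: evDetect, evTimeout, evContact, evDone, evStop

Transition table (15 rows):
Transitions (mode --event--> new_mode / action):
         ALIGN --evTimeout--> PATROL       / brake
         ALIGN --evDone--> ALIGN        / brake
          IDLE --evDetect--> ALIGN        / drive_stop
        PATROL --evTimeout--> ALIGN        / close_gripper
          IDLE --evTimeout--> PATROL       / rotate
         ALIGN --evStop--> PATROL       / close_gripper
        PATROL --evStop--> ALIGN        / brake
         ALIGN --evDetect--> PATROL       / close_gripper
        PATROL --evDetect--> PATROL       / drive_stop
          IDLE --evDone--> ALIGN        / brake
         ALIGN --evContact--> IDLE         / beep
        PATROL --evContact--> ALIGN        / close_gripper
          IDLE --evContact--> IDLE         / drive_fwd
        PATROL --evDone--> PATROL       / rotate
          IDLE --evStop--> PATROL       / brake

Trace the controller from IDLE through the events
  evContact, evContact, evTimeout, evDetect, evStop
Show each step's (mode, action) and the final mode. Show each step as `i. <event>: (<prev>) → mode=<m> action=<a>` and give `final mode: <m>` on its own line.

1. evContact: (IDLE) → mode=IDLE action=drive_fwd
2. evContact: (IDLE) → mode=IDLE action=drive_fwd
3. evTimeout: (IDLE) → mode=PATROL action=rotate
4. evDetect: (PATROL) → mode=PATROL action=drive_stop
5. evStop: (PATROL) → mode=ALIGN action=brake

final mode: ALIGN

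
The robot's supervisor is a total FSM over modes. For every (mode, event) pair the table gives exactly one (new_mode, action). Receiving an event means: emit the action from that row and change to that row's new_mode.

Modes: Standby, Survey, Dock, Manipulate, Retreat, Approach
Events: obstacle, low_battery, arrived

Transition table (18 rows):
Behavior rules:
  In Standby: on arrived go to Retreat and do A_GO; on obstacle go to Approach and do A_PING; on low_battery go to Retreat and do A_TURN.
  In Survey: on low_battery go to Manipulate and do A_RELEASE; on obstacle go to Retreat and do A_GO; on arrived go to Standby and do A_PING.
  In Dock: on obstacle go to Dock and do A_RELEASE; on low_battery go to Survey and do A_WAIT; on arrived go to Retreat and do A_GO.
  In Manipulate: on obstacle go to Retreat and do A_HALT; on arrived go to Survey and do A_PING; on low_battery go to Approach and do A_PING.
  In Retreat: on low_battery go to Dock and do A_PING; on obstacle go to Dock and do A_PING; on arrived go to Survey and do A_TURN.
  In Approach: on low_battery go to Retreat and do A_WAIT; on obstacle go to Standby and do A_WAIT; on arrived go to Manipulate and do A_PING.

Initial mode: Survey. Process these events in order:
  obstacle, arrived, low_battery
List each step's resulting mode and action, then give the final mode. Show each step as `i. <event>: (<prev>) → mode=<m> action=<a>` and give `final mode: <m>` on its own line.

1. obstacle: (Survey) → mode=Retreat action=A_GO
2. arrived: (Retreat) → mode=Survey action=A_TURN
3. low_battery: (Survey) → mode=Manipulate action=A_RELEASE

final mode: Manipulate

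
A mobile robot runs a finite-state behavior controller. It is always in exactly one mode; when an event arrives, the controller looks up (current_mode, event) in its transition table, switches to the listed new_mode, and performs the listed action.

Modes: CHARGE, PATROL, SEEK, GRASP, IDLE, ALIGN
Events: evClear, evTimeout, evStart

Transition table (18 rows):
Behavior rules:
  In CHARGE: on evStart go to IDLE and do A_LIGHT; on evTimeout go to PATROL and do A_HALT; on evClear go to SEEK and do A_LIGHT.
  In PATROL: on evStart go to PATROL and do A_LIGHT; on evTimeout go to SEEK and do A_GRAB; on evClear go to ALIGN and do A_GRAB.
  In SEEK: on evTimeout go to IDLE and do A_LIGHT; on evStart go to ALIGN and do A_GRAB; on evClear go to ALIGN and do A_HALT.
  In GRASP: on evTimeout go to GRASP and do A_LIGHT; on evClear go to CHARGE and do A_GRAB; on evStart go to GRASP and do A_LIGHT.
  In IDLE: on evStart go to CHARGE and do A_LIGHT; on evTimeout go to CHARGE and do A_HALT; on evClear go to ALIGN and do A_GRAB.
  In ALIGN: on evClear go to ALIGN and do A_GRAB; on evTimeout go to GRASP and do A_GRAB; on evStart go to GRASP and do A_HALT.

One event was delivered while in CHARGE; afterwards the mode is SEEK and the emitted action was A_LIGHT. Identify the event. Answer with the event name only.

try evClear: (CHARGE, evClear) → (SEEK, A_LIGHT)  ← matches
try evTimeout: (CHARGE, evTimeout) → (PATROL, A_HALT)
try evStart: (CHARGE, evStart) → (IDLE, A_LIGHT)

evClear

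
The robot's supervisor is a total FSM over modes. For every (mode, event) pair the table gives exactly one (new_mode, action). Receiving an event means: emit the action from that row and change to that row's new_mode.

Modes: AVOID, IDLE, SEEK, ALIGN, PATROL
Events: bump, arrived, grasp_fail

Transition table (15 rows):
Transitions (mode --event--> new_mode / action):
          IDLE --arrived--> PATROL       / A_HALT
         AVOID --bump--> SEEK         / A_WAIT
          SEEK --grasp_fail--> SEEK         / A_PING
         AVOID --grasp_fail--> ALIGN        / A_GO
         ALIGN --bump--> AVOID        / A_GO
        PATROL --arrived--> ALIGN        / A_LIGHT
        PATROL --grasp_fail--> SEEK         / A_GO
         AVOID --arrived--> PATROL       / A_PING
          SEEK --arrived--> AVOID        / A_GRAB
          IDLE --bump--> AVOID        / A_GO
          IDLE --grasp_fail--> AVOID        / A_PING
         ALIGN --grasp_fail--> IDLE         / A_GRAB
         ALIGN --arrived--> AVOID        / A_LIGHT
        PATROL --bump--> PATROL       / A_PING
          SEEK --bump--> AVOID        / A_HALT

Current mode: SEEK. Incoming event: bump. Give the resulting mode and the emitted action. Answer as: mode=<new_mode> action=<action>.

mode=AVOID action=A_HALT

current mode = SEEK; filter table to that mode:
  (SEEK, grasp_fail) → (SEEK, A_PING)
  (SEEK, arrived) → (AVOID, A_GRAB)
  (SEEK, bump) → (AVOID, A_HALT)  ← event matches
event = bump selects (AVOID, A_HALT)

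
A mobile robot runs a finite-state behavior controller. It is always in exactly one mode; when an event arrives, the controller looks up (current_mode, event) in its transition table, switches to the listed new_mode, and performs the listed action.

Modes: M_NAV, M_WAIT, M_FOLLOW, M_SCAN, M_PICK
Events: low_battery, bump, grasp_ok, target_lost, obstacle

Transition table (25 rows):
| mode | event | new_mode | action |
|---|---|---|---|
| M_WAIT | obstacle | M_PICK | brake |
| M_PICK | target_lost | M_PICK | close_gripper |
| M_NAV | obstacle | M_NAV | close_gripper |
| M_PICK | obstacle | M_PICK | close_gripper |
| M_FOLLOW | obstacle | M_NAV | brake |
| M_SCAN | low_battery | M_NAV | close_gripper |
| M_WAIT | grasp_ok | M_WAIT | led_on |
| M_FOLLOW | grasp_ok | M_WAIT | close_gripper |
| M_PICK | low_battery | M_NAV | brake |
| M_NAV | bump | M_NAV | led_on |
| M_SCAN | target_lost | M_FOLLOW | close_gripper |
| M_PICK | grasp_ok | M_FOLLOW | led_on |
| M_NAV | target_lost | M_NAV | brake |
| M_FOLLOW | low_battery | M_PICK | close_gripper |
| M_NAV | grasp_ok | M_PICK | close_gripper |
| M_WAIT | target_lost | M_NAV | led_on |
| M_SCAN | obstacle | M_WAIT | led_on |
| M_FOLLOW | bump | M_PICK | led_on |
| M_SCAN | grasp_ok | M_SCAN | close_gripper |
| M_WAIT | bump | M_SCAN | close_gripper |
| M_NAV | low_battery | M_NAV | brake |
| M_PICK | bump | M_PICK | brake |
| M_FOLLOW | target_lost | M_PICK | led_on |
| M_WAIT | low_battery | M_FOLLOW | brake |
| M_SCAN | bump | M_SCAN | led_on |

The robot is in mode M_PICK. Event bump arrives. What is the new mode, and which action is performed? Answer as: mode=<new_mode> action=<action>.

current mode = M_PICK; filter table to that mode:
  (M_PICK, target_lost) → (M_PICK, close_gripper)
  (M_PICK, obstacle) → (M_PICK, close_gripper)
  (M_PICK, low_battery) → (M_NAV, brake)
  (M_PICK, grasp_ok) → (M_FOLLOW, led_on)
  (M_PICK, bump) → (M_PICK, brake)  ← event matches
event = bump selects (M_PICK, brake)

mode=M_PICK action=brake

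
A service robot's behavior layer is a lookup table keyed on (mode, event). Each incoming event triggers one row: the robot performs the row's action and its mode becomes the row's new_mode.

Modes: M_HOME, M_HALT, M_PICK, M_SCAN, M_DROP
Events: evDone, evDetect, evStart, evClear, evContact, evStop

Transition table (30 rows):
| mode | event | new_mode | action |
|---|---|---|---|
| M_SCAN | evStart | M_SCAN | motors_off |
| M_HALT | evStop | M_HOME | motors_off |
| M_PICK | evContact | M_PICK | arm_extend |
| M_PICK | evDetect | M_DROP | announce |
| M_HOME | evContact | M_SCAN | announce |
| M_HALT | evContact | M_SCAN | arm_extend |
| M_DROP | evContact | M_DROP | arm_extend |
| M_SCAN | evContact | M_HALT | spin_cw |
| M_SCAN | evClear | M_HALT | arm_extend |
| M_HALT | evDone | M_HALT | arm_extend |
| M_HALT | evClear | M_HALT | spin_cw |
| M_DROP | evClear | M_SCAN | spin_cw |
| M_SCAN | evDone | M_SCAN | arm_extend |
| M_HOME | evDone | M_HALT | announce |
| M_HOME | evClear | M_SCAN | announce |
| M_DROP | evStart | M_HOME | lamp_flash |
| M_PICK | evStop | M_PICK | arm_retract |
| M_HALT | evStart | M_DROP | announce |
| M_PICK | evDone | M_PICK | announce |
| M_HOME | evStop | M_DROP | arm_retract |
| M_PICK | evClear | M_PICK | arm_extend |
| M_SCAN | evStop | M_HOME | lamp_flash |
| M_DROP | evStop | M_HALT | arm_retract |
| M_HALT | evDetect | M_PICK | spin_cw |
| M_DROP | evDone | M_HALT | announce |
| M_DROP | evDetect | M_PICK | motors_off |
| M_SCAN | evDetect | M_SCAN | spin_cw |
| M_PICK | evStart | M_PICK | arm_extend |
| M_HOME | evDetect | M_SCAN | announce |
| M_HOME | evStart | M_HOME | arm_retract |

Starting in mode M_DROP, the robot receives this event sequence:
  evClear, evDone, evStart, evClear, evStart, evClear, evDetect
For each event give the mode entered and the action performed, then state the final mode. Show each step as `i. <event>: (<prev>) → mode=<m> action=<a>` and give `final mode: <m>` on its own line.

1. evClear: (M_DROP) → mode=M_SCAN action=spin_cw
2. evDone: (M_SCAN) → mode=M_SCAN action=arm_extend
3. evStart: (M_SCAN) → mode=M_SCAN action=motors_off
4. evClear: (M_SCAN) → mode=M_HALT action=arm_extend
5. evStart: (M_HALT) → mode=M_DROP action=announce
6. evClear: (M_DROP) → mode=M_SCAN action=spin_cw
7. evDetect: (M_SCAN) → mode=M_SCAN action=spin_cw

final mode: M_SCAN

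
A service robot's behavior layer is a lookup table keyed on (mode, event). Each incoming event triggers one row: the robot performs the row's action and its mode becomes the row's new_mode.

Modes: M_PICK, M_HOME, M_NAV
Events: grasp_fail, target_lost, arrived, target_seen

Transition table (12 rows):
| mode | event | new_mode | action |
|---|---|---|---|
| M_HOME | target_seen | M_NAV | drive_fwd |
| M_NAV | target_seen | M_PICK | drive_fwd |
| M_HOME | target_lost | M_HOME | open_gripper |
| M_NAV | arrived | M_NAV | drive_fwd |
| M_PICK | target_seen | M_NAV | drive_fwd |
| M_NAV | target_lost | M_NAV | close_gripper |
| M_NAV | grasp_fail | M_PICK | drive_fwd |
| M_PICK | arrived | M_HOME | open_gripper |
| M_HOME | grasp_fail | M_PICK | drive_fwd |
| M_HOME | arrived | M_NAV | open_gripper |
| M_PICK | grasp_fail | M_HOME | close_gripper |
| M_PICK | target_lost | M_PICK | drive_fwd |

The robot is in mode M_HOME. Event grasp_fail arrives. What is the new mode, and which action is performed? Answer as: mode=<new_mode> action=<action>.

mode=M_PICK action=drive_fwd

current mode = M_HOME; filter table to that mode:
  (M_HOME, target_seen) → (M_NAV, drive_fwd)
  (M_HOME, target_lost) → (M_HOME, open_gripper)
  (M_HOME, grasp_fail) → (M_PICK, drive_fwd)  ← event matches
  (M_HOME, arrived) → (M_NAV, open_gripper)
event = grasp_fail selects (M_PICK, drive_fwd)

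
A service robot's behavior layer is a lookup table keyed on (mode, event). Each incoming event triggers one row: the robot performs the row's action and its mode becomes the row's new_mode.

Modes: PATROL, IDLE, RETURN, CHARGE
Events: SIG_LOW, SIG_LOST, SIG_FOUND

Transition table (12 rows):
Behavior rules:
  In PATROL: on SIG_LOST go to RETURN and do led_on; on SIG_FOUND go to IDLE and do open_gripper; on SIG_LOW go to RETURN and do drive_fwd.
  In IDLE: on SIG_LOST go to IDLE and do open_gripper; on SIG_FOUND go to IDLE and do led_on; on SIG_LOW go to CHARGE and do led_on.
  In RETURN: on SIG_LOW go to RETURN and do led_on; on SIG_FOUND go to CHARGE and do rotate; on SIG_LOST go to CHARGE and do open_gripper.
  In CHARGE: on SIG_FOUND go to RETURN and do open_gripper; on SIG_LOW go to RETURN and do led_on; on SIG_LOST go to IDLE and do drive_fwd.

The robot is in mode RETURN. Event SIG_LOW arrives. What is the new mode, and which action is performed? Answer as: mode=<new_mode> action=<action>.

current mode = RETURN; filter table to that mode:
  (RETURN, SIG_LOW) → (RETURN, led_on)  ← event matches
  (RETURN, SIG_FOUND) → (CHARGE, rotate)
  (RETURN, SIG_LOST) → (CHARGE, open_gripper)
event = SIG_LOW selects (RETURN, led_on)

mode=RETURN action=led_on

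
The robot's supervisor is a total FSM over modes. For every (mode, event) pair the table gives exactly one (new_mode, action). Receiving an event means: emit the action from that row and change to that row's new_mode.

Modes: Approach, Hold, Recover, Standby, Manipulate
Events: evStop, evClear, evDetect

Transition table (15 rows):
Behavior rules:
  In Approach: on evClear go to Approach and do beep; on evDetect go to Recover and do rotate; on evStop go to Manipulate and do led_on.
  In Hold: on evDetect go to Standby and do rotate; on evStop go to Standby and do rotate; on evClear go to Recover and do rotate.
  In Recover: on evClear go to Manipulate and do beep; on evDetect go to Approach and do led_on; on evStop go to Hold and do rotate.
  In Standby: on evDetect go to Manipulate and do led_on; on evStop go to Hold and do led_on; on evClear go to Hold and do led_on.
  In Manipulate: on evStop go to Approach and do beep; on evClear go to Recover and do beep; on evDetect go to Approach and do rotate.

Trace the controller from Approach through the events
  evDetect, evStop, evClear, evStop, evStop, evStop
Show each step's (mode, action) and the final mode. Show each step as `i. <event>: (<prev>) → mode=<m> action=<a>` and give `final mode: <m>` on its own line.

final mode: Hold

1. evDetect: (Approach) → mode=Recover action=rotate
2. evStop: (Recover) → mode=Hold action=rotate
3. evClear: (Hold) → mode=Recover action=rotate
4. evStop: (Recover) → mode=Hold action=rotate
5. evStop: (Hold) → mode=Standby action=rotate
6. evStop: (Standby) → mode=Hold action=led_on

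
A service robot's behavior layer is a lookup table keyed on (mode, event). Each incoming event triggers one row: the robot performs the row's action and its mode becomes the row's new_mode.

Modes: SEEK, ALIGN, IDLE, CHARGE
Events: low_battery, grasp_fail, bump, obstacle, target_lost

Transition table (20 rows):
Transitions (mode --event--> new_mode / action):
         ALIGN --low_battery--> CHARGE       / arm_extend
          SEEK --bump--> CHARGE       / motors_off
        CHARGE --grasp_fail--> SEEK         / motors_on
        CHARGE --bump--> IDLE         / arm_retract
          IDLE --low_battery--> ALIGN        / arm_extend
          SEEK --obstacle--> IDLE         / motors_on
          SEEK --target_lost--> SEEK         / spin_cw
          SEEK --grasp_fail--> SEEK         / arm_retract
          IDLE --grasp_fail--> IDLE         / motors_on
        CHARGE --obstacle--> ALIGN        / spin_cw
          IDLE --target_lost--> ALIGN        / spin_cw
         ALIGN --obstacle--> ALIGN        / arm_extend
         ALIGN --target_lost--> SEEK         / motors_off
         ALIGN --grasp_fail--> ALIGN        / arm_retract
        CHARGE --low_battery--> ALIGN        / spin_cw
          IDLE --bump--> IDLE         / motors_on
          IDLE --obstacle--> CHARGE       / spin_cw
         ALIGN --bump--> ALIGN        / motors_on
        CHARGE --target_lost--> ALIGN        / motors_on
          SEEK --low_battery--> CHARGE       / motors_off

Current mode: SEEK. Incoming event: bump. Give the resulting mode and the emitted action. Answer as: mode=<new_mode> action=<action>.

mode=CHARGE action=motors_off

current mode = SEEK; filter table to that mode:
  (SEEK, bump) → (CHARGE, motors_off)  ← event matches
  (SEEK, obstacle) → (IDLE, motors_on)
  (SEEK, target_lost) → (SEEK, spin_cw)
  (SEEK, grasp_fail) → (SEEK, arm_retract)
  (SEEK, low_battery) → (CHARGE, motors_off)
event = bump selects (CHARGE, motors_off)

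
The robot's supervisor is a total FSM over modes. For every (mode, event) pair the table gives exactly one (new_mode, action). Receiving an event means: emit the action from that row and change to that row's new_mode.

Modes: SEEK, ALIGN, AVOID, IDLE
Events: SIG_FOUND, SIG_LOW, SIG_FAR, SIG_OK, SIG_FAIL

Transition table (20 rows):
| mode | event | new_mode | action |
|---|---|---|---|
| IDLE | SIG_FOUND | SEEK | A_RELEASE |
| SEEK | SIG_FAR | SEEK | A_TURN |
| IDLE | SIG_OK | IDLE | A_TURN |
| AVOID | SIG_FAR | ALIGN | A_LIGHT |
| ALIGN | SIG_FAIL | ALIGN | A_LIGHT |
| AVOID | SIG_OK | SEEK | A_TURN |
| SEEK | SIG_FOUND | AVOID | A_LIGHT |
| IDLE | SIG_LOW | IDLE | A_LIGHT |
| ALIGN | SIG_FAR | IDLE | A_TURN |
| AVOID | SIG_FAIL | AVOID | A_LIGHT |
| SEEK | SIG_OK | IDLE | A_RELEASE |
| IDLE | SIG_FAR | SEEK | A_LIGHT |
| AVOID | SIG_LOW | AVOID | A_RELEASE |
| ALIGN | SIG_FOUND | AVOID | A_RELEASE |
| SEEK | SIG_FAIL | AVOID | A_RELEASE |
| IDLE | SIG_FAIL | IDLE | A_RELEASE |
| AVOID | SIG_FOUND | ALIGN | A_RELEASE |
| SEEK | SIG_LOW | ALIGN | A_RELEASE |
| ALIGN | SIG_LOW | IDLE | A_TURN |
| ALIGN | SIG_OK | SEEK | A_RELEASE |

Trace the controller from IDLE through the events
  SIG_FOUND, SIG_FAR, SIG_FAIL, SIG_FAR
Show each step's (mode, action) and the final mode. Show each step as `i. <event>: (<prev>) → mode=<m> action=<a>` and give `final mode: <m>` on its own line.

1. SIG_FOUND: (IDLE) → mode=SEEK action=A_RELEASE
2. SIG_FAR: (SEEK) → mode=SEEK action=A_TURN
3. SIG_FAIL: (SEEK) → mode=AVOID action=A_RELEASE
4. SIG_FAR: (AVOID) → mode=ALIGN action=A_LIGHT

final mode: ALIGN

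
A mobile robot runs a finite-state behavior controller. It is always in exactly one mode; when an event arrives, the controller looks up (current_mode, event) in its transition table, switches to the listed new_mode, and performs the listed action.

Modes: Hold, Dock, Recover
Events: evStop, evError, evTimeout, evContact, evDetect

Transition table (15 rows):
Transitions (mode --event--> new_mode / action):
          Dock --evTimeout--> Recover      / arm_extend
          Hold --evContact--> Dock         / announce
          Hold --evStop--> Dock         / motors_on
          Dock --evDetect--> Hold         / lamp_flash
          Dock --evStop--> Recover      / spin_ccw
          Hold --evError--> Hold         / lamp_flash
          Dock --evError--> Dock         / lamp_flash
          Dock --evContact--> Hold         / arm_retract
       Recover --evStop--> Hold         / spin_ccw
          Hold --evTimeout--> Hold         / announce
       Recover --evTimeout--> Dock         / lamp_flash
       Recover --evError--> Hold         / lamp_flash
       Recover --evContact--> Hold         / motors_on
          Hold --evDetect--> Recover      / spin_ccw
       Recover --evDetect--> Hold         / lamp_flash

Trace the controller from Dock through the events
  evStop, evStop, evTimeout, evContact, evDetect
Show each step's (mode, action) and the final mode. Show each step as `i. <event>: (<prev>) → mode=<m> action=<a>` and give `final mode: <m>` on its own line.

final mode: Hold

1. evStop: (Dock) → mode=Recover action=spin_ccw
2. evStop: (Recover) → mode=Hold action=spin_ccw
3. evTimeout: (Hold) → mode=Hold action=announce
4. evContact: (Hold) → mode=Dock action=announce
5. evDetect: (Dock) → mode=Hold action=lamp_flash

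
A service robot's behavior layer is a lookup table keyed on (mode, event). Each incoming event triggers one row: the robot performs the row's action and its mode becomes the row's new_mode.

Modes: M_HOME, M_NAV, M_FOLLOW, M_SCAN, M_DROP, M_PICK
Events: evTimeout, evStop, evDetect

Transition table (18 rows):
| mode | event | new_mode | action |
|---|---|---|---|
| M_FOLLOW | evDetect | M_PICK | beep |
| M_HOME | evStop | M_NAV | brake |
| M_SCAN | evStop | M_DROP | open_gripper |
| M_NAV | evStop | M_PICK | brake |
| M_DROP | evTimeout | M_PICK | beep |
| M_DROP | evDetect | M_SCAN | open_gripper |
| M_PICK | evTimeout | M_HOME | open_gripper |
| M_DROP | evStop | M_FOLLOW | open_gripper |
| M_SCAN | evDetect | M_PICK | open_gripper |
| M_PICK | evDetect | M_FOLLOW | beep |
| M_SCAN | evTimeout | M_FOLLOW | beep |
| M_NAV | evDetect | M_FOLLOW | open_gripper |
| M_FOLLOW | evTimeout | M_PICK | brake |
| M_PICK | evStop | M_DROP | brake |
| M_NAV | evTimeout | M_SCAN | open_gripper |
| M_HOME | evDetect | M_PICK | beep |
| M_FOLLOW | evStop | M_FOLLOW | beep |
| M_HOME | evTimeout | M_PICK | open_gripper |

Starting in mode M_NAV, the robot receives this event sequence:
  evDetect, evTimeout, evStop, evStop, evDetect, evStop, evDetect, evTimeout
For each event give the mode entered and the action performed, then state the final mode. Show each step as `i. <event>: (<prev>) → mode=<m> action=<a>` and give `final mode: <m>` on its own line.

1. evDetect: (M_NAV) → mode=M_FOLLOW action=open_gripper
2. evTimeout: (M_FOLLOW) → mode=M_PICK action=brake
3. evStop: (M_PICK) → mode=M_DROP action=brake
4. evStop: (M_DROP) → mode=M_FOLLOW action=open_gripper
5. evDetect: (M_FOLLOW) → mode=M_PICK action=beep
6. evStop: (M_PICK) → mode=M_DROP action=brake
7. evDetect: (M_DROP) → mode=M_SCAN action=open_gripper
8. evTimeout: (M_SCAN) → mode=M_FOLLOW action=beep

final mode: M_FOLLOW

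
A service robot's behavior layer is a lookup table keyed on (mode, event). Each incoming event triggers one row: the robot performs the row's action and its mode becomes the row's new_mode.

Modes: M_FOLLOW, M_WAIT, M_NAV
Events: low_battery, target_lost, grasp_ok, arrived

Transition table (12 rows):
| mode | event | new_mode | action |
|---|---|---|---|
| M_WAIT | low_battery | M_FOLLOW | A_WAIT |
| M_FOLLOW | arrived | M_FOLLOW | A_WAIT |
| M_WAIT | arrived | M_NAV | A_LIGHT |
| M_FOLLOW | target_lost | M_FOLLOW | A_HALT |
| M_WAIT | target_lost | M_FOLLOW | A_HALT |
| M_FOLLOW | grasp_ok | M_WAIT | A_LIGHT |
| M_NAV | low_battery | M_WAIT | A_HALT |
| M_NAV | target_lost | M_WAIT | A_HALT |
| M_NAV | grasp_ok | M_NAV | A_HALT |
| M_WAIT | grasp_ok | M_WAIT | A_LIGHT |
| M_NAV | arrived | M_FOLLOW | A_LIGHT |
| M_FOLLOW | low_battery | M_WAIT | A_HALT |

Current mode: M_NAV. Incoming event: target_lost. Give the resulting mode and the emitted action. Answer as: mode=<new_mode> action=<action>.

mode=M_WAIT action=A_HALT

current mode = M_NAV; filter table to that mode:
  (M_NAV, low_battery) → (M_WAIT, A_HALT)
  (M_NAV, target_lost) → (M_WAIT, A_HALT)  ← event matches
  (M_NAV, grasp_ok) → (M_NAV, A_HALT)
  (M_NAV, arrived) → (M_FOLLOW, A_LIGHT)
event = target_lost selects (M_WAIT, A_HALT)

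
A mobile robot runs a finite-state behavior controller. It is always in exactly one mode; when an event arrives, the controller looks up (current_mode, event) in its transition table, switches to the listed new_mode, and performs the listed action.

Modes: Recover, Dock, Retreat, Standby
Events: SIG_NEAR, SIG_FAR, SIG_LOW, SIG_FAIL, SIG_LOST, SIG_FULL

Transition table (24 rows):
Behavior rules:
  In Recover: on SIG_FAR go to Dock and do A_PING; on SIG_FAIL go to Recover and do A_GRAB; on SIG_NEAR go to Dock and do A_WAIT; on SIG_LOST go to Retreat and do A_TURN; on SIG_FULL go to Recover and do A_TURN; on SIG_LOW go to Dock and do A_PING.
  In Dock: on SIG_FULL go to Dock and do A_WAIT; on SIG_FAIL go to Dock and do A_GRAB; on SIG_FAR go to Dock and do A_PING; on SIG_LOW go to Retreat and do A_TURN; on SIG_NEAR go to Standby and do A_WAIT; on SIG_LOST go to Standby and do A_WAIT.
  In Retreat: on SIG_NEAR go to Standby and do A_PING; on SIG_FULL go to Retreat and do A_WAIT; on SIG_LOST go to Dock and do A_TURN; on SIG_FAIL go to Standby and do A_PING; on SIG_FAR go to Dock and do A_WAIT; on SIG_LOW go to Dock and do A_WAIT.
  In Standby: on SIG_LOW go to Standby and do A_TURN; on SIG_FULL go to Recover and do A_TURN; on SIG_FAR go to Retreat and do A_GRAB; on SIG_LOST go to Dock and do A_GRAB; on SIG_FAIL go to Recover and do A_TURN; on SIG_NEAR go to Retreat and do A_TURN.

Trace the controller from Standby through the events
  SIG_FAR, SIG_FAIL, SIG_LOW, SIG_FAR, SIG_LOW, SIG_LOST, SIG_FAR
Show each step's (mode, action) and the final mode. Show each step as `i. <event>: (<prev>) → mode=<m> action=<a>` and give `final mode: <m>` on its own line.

final mode: Retreat

1. SIG_FAR: (Standby) → mode=Retreat action=A_GRAB
2. SIG_FAIL: (Retreat) → mode=Standby action=A_PING
3. SIG_LOW: (Standby) → mode=Standby action=A_TURN
4. SIG_FAR: (Standby) → mode=Retreat action=A_GRAB
5. SIG_LOW: (Retreat) → mode=Dock action=A_WAIT
6. SIG_LOST: (Dock) → mode=Standby action=A_WAIT
7. SIG_FAR: (Standby) → mode=Retreat action=A_GRAB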